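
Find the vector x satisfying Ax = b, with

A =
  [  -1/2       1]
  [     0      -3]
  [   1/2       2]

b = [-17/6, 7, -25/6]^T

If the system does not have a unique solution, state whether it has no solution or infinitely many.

Row-reduce the augmented matrix:
R1 ← R1 / (-1/2).
R3 ← R3 − 1/2·R1.
R2 ← R2 / (-3).
R1 ← R1 + 2·R2.
R3 ← R3 − 3·R2.
R3 reduces to 0 = 0, so the extra equation is consistent.
Reading off the reduced rows gives x_1 = 1, x_2 = -7/3.

x_1 = 1, x_2 = -7/3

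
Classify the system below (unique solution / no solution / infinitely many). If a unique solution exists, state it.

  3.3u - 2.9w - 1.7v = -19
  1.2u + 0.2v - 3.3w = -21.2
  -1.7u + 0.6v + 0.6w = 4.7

u = -1, v = -1, w = 6

Row-reduce the augmented matrix:
R1 ← R1 / (33/10).
R2 ← R2 − 6/5·R1.
R3 ← R3 + 17/10·R1.
R2 ← R2 / (9/11).
R1 ← R1 + 17/33·R2.
R3 ← R3 + 91/330·R2.
R3 ← R3 / (-4457/2700).
R1 ← R1 + 619/270·R3.
R2 ← R2 + 247/90·R3.
Reading off the reduced rows gives u = -1, v = -1, w = 6.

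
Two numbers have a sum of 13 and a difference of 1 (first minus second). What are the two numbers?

first number: 7, second number: 6

Let x = first number, y = second number.
  x + y = 13
  x - y = 1
From equation 1: x = 13 − y.
Substitute into equation 2 and solve: y = 6.
Then x = 7.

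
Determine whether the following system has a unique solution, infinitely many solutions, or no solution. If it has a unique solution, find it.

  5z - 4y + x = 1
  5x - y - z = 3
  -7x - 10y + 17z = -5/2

no solution

Row-reduce:
R2 ← R2 − 5·R1.
R3 ← R3 + 7·R1.
R2 ← R2 / (19).
R1 ← R1 + 4·R2.
R3 ← R3 + 38·R2.
Row 3 reduces to 0 = 1/2, a contradiction. The system is inconsistent.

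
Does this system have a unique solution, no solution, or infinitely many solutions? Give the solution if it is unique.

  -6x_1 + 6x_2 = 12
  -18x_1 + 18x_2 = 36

Row-reduce:
R1 ← R1 / (-6).
R2 ← R2 + 18·R1.
Rank is 1 with 2 unknowns, leaving x_2 free.

infinitely many solutions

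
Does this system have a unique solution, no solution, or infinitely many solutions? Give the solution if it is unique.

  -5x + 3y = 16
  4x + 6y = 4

x = -2, y = 2

Row-reduce the augmented matrix:
R1 ← R1 / (-5).
R2 ← R2 − 4·R1.
R2 ← R2 / (42/5).
R1 ← R1 + 3/5·R2.
Reading off the reduced rows gives x = -2, y = 2.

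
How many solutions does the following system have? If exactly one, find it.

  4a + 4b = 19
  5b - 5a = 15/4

a = 2, b = 11/4

Row-reduce the augmented matrix:
R1 ← R1 / (4).
R2 ← R2 + 5·R1.
R2 ← R2 / (10).
R1 ← R1 − 1·R2.
Reading off the reduced rows gives a = 2, b = 11/4.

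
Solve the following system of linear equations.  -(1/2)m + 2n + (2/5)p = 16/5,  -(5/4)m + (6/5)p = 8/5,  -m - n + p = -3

no solution

Row-reduce:
R1 ← R1 / (-1/2).
R2 ← R2 + 5/4·R1.
R3 ← R3 + 1·R1.
R2 ← R2 / (-5).
R1 ← R1 + 4·R2.
R3 ← R3 + 5·R2.
Row 3 reduces to 0 = -3, a contradiction. The system is inconsistent.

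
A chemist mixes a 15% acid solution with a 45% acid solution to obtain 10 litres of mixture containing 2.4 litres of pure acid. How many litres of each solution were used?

litres of solution A: 7, litres of solution B: 3

Let a = litres of solution A, b = litres of solution B.
  a + b = 10
  (9/20)b + (3/20)a = 12/5
From equation 1: a = 10 − b.
Substitute into equation 2 and solve: b = 3.
Then a = 7.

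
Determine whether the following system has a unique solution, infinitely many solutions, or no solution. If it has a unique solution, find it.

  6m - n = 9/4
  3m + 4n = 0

Row-reduce the augmented matrix:
R1 ← R1 / (6).
R2 ← R2 − 3·R1.
R2 ← R2 / (9/2).
R1 ← R1 + 1/6·R2.
Reading off the reduced rows gives m = 1/3, n = -1/4.

m = 1/3, n = -1/4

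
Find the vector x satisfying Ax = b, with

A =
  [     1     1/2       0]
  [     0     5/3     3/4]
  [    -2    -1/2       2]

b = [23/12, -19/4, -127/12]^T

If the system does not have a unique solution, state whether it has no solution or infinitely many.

Row-reduce the augmented matrix:
R3 ← R3 + 2·R1.
R2 ← R2 / (5/3).
R1 ← R1 − 1/2·R2.
R3 ← R3 − 1/2·R2.
R3 ← R3 / (71/40).
R1 ← R1 + 9/40·R3.
R2 ← R2 − 9/20·R3.
Reading off the reduced rows gives x_1 = 8/3, x_2 = -3/2, x_3 = -3.

x_1 = 8/3, x_2 = -3/2, x_3 = -3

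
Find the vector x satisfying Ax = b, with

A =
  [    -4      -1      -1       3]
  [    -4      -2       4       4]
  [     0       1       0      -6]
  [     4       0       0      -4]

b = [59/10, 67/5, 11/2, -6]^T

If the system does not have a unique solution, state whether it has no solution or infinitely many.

x_1 = -5/2, x_2 = -1/2, x_3 = 8/5, x_4 = -1

Row-reduce the augmented matrix:
R1 ← R1 / (-4).
R2 ← R2 + 4·R1.
R4 ← R4 − 4·R1.
R2 ← R2 / (-1).
R1 ← R1 − 1/4·R2.
R3 ← R3 − 1·R2.
R4 ← R4 + 1·R2.
R3 ← R3 / (5).
R1 ← R1 − 3/2·R3.
R2 ← R2 + 5·R3.
R4 ← R4 + 6·R3.
R4 ← R4 / (-8).
R1 ← R1 − 1·R4.
R2 ← R2 + 6·R4.
R3 ← R3 + 1·R4.
Reading off the reduced rows gives x_1 = -5/2, x_2 = -1/2, x_3 = 8/5, x_4 = -1.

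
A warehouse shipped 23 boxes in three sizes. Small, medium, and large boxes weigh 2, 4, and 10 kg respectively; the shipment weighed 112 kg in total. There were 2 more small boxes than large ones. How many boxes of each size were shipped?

Let s = small boxes, m = medium boxes, l = large boxes.
  l + m + s = 23
  2s + 4m + 10l = 112
  -l + s = 2
Row-reduce the augmented matrix:
R2 ← R2 − 2·R1.
R3 ← R3 − 1·R1.
R2 ← R2 / (2).
R1 ← R1 − 1·R2.
R3 ← R3 + 1·R2.
R3 ← R3 / (2).
R1 ← R1 + 3·R3.
R2 ← R2 − 4·R3.
Reading off the reduced rows gives s = 8, m = 9, l = 6.

small boxes: 8, medium boxes: 9, large boxes: 6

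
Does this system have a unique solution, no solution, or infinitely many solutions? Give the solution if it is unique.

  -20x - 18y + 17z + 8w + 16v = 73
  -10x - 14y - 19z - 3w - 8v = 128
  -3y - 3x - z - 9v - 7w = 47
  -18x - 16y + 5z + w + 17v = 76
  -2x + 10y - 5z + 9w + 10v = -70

x = -2, y = -5, z = -1, w = -1, v = -2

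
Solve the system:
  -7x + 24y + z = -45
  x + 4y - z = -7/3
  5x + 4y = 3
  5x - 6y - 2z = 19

x = 5/3, y = -4/3, z = -4/3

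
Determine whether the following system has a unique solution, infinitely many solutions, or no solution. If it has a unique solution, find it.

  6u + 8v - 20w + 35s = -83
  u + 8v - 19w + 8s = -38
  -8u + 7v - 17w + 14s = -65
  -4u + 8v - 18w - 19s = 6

Row-reduce:
R1 ← R1 / (6).
R2 ← R2 − 1·R1.
R3 ← R3 + 8·R1.
R4 ← R4 + 4·R1.
R2 ← R2 / (20/3).
R1 ← R1 − 4/3·R2.
R3 ← R3 − 53/3·R2.
R4 ← R4 − 40/3·R2.
R3 ← R3 / (-43/20).
R1 ← R1 + 1/5·R3.
R2 ← R2 + 47/20·R3.
Row 4 reduces to 0 = -1, a contradiction. The system is inconsistent.

no solution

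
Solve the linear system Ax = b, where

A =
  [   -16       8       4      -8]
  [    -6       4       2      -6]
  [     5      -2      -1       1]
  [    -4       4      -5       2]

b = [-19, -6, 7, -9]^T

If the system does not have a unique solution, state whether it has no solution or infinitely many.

no solution

Row-reduce:
R1 ← R1 / (-16).
R2 ← R2 + 6·R1.
R3 ← R3 − 5·R1.
R4 ← R4 + 4·R1.
R1 ← R1 + 1/2·R2.
R3 ← R3 − 1/2·R2.
R4 ← R4 − 2·R2.
Swap R3 and R4.
R3 ← R3 / (-7).
R2 ← R2 − 1/2·R3.
Row 4 reduces to 0 = 1/2, a contradiction. The system is inconsistent.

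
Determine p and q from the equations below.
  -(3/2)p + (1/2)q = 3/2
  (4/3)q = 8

p = 1, q = 6

Row-reduce the augmented matrix:
R1 ← R1 / (-3/2).
R2 ← R2 / (4/3).
R1 ← R1 + 1/3·R2.
Reading off the reduced rows gives p = 1, q = 6.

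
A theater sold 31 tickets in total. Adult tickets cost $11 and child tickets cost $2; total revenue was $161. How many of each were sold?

adult tickets: 11, child tickets: 20

Let a = adult tickets, c = child tickets.
  a + c = 31
  11a + 2c = 161
Row-reduce the augmented matrix:
R2 ← R2 − 11·R1.
R2 ← R2 / (-9).
R1 ← R1 − 1·R2.
Reading off the reduced rows gives a = 11, c = 20.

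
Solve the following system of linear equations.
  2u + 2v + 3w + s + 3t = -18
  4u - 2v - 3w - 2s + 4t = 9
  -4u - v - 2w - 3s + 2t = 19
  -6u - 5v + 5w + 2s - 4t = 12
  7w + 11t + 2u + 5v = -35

infinitely many solutions

Row-reduce:
R1 ← R1 / (2).
R2 ← R2 − 4·R1.
R3 ← R3 + 4·R1.
R4 ← R4 + 6·R1.
R5 ← R5 − 2·R1.
R2 ← R2 / (-6).
R1 ← R1 − 1·R2.
R3 ← R3 − 3·R2.
R4 ← R4 − 1·R2.
R5 ← R5 − 3·R2.
R3 ← R3 / (-1/2).
R2 ← R2 − 3/2·R3.
R4 ← R4 − 25/2·R3.
R5 ← R5 + 1/2·R3.
R4 ← R4 / (-212/3).
R1 ← R1 + 1/6·R4.
R2 ← R2 + 25/3·R4.
R3 ← R3 − 6·R4.
Rank is 4 with 5 unknowns, leaving t free.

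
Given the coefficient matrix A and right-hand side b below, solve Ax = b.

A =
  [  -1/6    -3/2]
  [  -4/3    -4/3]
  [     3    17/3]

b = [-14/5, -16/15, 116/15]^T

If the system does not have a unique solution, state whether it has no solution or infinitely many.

Row-reduce the augmented matrix:
R1 ← R1 / (-1/6).
R2 ← R2 + 4/3·R1.
R3 ← R3 − 3·R1.
R2 ← R2 / (32/3).
R1 ← R1 − 9·R2.
R3 ← R3 + 64/3·R2.
R3 reduces to 0 = 0, so the extra equation is consistent.
Reading off the reduced rows gives x_1 = -6/5, x_2 = 2.

x_1 = -6/5, x_2 = 2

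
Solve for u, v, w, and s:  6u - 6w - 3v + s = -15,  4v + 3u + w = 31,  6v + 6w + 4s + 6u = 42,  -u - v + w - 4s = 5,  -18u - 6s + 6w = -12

u = 2, v = 6, w = 1, s = -3

Row-reduce the augmented matrix:
R1 ← R1 / (6).
R2 ← R2 − 3·R1.
R3 ← R3 − 6·R1.
R4 ← R4 + 1·R1.
R5 ← R5 + 18·R1.
R2 ← R2 / (11/2).
R1 ← R1 + 1/2·R2.
R3 ← R3 − 9·R2.
R4 ← R4 + 3/2·R2.
R5 ← R5 + 9·R2.
R3 ← R3 / (60/11).
R1 ← R1 + 7/11·R3.
R2 ← R2 − 8/11·R3.
R4 ← R4 − 12/11·R3.
R5 ← R5 + 60/11·R3.
R4 ← R4 / (-71/15).
R1 ← R1 − 17/30·R4.
R2 ← R2 + 3/5·R4.
R3 ← R3 − 7/10·R4.
R5 reduces to 0 = 0, so the extra equation is consistent.
Reading off the reduced rows gives u = 2, v = 6, w = 1, s = -3.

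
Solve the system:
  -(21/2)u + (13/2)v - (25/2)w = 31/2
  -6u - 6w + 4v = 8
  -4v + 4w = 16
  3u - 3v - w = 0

no solution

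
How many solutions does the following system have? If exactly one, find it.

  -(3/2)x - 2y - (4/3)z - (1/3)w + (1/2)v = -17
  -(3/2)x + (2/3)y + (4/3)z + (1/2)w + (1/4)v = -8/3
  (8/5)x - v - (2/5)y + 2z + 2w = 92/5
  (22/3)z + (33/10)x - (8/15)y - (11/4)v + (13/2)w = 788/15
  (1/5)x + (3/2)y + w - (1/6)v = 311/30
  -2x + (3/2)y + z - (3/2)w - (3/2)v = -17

Row-reduce the augmented matrix:
R1 ← R1 / (-3/2).
R2 ← R2 + 3/2·R1.
R3 ← R3 − 8/5·R1.
R4 ← R4 − 33/10·R1.
R5 ← R5 − 1/5·R1.
R6 ← R6 + 2·R1.
R2 ← R2 / (8/3).
R1 ← R1 − 4/3·R2.
R3 ← R3 + 38/15·R2.
R4 ← R4 + 74/15·R2.
R5 ← R5 − 37/30·R2.
R6 ← R6 − 25/6·R2.
R3 ← R3 / (28/9).
R1 ← R1 + 4/9·R3.
R2 ← R2 − 1·R3.
R4 ← R4 − 28/3·R3.
R5 ← R5 + 127/90·R3.
R6 ← R6 + 25/18·R3.
Swap R4 and R5.
R4 ← R4 / (18761/11200).
R1 ← R1 − 43/280·R4.
R2 ← R2 + 527/1120·R4.
R3 ← R3 − 877/1120·R4.
R6 ← R6 + 569/448·R4.
Swap R5 and R6.
R5 ← R5 / (-522469/225132).
R1 ← R1 + 15820/56283·R5.
R2 ← R2 − 2660/56283·R5.
R3 ← R3 + 4747/56283·R5.
R4 ← R4 + 20413/112566·R5.
R6 reduces to 0 = 0, so the extra equation is consistent.
Reading off the reduced rows gives x = 6, y = 3, z = 1, w = 5, v = 2.

x = 6, y = 3, z = 1, w = 5, v = 2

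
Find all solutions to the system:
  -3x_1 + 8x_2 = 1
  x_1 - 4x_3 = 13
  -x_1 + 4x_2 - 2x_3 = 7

Row-reduce:
R1 ← R1 / (-3).
R2 ← R2 − 1·R1.
R3 ← R3 + 1·R1.
R2 ← R2 / (8/3).
R1 ← R1 + 8/3·R2.
R3 ← R3 − 4/3·R2.
Rank is 2 with 3 unknowns, leaving x_3 free.

infinitely many solutions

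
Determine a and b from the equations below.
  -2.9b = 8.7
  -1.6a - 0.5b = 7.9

a = -4, b = -3

Row-reduce the augmented matrix:
Swap R1 and R2.
R1 ← R1 / (-8/5).
R2 ← R2 / (-29/10).
R1 ← R1 − 5/16·R2.
Reading off the reduced rows gives a = -4, b = -3.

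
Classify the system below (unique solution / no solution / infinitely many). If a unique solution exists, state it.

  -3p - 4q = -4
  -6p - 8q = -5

no solution

Row-reduce:
R1 ← R1 / (-3).
R2 ← R2 + 6·R1.
Row 2 reduces to 0 = 3, a contradiction. The system is inconsistent.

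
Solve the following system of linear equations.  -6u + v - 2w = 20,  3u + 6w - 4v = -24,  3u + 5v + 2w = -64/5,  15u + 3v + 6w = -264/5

u = -12/5, v = 0, w = -14/5

Row-reduce the augmented matrix:
R1 ← R1 / (-6).
R2 ← R2 − 3·R1.
R3 ← R3 − 3·R1.
R4 ← R4 − 15·R1.
R2 ← R2 / (-7/2).
R1 ← R1 + 1/6·R2.
R3 ← R3 − 11/2·R2.
R4 ← R4 − 11/2·R2.
R3 ← R3 / (62/7).
R1 ← R1 − 2/21·R3.
R2 ← R2 + 10/7·R3.
R4 ← R4 − 62/7·R3.
R4 reduces to 0 = 0, so the extra equation is consistent.
Reading off the reduced rows gives u = -12/5, v = 0, w = -14/5.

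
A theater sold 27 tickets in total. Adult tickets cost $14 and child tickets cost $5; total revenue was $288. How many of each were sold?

adult tickets: 17, child tickets: 10

Let a = adult tickets, c = child tickets.
  a + c = 27
  14a + 5c = 288
From equation 1: a = 27 − c.
Substitute into equation 2 and solve: c = 10.
Then a = 17.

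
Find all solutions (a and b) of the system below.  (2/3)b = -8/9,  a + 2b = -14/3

a = -2, b = -4/3

Row-reduce the augmented matrix:
Swap R1 and R2.
R2 ← R2 / (2/3).
R1 ← R1 − 2·R2.
Reading off the reduced rows gives a = -2, b = -4/3.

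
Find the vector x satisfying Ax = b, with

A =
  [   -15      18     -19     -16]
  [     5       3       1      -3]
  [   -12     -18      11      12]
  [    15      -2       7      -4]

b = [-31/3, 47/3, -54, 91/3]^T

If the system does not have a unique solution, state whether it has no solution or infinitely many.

Row-reduce the augmented matrix:
R1 ← R1 / (-15).
R2 ← R2 − 5·R1.
R3 ← R3 + 12·R1.
R4 ← R4 − 15·R1.
R2 ← R2 / (9).
R1 ← R1 + 6/5·R2.
R3 ← R3 + 162/5·R2.
R4 ← R4 − 16·R2.
R3 ← R3 / (7).
R1 ← R1 − 5/9·R3.
R2 ← R2 + 16/27·R3.
R4 ← R4 + 68/27·R3.
R4 ← R4 / (-6668/945).
R1 ← R1 − 116/315·R4.
R2 ← R2 + 1291/945·R4.
R3 ← R3 + 26/35·R4.
Reading off the reduced rows gives x_1 = 7/3, x_2 = 5/3, x_3 = 0, x_4 = 1/3.

x_1 = 7/3, x_2 = 5/3, x_3 = 0, x_4 = 1/3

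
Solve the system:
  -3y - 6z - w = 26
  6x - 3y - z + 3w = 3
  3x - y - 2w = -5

infinitely many solutions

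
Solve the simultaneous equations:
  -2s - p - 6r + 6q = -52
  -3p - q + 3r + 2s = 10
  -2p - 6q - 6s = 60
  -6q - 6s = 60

p = 0, q = -6, r = 4, s = -4

Row-reduce the augmented matrix:
R1 ← R1 / (-1).
R2 ← R2 + 3·R1.
R3 ← R3 + 2·R1.
R2 ← R2 / (-19).
R1 ← R1 + 6·R2.
R3 ← R3 + 18·R2.
R4 ← R4 + 6·R2.
R3 ← R3 / (-150/19).
R1 ← R1 + 12/19·R3.
R2 ← R2 + 21/19·R3.
R4 ← R4 + 126/19·R3.
R4 ← R4 / (-12/25).
R1 ← R1 − 6/25·R4.
R2 ← R2 − 23/25·R4.
R3 ← R3 − 91/75·R4.
Reading off the reduced rows gives p = 0, q = -6, r = 4, s = -4.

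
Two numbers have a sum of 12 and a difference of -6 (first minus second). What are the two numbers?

Let x = first number, y = second number.
  x + y = 12
  x - y = -6
From equation 1: x = 12 − y.
Substitute into equation 2 and solve: y = 9.
Then x = 3.

first number: 3, second number: 9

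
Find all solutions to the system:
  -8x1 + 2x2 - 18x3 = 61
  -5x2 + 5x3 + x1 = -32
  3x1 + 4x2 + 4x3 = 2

no solution

Row-reduce:
R1 ← R1 / (-8).
R2 ← R2 − 1·R1.
R3 ← R3 − 3·R1.
R2 ← R2 / (-19/4).
R1 ← R1 + 1/4·R2.
R3 ← R3 − 19/4·R2.
Row 3 reduces to 0 = 1/2, a contradiction. The system is inconsistent.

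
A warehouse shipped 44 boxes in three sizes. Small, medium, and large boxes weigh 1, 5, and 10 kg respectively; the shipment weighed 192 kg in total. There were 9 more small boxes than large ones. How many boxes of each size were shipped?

small boxes: 17, medium boxes: 19, large boxes: 8

Let s = small boxes, m = medium boxes, l = large boxes.
  s + m + l = 44
  s + 5m + 10l = 192
  s - l = 9
Row-reduce the augmented matrix:
R2 ← R2 − 1·R1.
R3 ← R3 − 1·R1.
R2 ← R2 / (4).
R1 ← R1 − 1·R2.
R3 ← R3 + 1·R2.
R3 ← R3 / (1/4).
R1 ← R1 + 5/4·R3.
R2 ← R2 − 9/4·R3.
Reading off the reduced rows gives s = 17, m = 19, l = 8.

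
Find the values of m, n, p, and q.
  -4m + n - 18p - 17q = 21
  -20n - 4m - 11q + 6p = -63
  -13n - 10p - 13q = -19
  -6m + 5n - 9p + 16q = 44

Row-reduce the augmented matrix:
R1 ← R1 / (-4).
R2 ← R2 + 4·R1.
R4 ← R4 + 6·R1.
R2 ← R2 / (-21).
R1 ← R1 + 1/4·R2.
R3 ← R3 + 13·R2.
R4 ← R4 − 7/2·R2.
R3 ← R3 / (-174/7).
R1 ← R1 − 59/14·R3.
R2 ← R2 + 8/7·R3.
R4 ← R4 − 22·R3.
R4 ← R4 / (1607/58).
R1 ← R1 − 39/29·R4.
R2 ← R2 − 14/29·R4.
R3 ← R3 − 39/58·R4.
Reading off the reduced rows gives m = 0, n = 2, p = -2, q = 1.

m = 0, n = 2, p = -2, q = 1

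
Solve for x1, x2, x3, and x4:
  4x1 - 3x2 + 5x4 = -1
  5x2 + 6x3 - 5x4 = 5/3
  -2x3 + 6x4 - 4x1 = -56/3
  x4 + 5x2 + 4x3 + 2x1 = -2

x1 = 5/2, x2 = 1/3, x3 = -5/3, x4 = -2

Row-reduce the augmented matrix:
R1 ← R1 / (4).
R3 ← R3 + 4·R1.
R4 ← R4 − 2·R1.
R2 ← R2 / (5).
R1 ← R1 + 3/4·R2.
R3 ← R3 + 3·R2.
R4 ← R4 − 13/2·R2.
R3 ← R3 / (8/5).
R1 ← R1 − 9/10·R3.
R2 ← R2 − 6/5·R3.
R4 ← R4 + 19/5·R3.
R4 ← R4 / (24).
R1 ← R1 + 4·R4.
R2 ← R2 + 7·R4.
R3 ← R3 − 5·R4.
Reading off the reduced rows gives x1 = 5/2, x2 = 1/3, x3 = -5/3, x4 = -2.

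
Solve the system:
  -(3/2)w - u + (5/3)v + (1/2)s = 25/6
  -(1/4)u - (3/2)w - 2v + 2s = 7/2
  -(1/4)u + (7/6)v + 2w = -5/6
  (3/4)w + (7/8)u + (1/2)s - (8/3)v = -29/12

infinitely many solutions

Row-reduce:
R1 ← R1 / (-1).
R2 ← R2 + 1/4·R1.
R3 ← R3 + 1/4·R1.
R4 ← R4 − 7/8·R1.
R2 ← R2 / (-29/12).
R1 ← R1 + 5/3·R2.
R3 ← R3 − 3/4·R2.
R4 ← R4 + 29/24·R2.
R3 ← R3 / (235/116).
R1 ← R1 − 66/29·R3.
R2 ← R2 − 27/58·R3.
Rank is 3 with 4 unknowns, leaving s free.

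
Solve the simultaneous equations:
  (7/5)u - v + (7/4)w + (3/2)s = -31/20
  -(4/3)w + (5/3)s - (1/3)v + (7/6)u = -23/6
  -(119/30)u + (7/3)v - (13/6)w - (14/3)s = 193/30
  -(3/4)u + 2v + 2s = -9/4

no solution

Row-reduce:
R1 ← R1 / (7/5).
R2 ← R2 − 7/6·R1.
R3 ← R3 + 119/30·R1.
R4 ← R4 + 3/4·R1.
R2 ← R2 / (1/2).
R1 ← R1 + 5/7·R2.
R3 ← R3 + 1/2·R2.
R4 ← R4 − 41/28·R2.
Swap R3 and R4.
R3 ← R3 / (1531/168).
R1 ← R1 + 115/42·R3.
R2 ← R2 + 67/12·R3.
Row 4 reduces to 0 = -1/2, a contradiction. The system is inconsistent.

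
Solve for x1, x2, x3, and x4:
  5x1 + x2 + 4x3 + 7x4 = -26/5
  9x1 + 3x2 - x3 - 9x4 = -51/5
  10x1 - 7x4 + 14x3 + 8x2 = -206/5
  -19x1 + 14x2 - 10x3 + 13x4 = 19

x1 = -1/3, x2 = -1, x3 = -9/5, x4 = 2/3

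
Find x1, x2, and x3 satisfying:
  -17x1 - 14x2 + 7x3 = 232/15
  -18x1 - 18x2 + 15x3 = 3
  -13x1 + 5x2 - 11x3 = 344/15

x1 = -1/3, x2 = -2, x3 = -13/5

Row-reduce the augmented matrix:
R1 ← R1 / (-17).
R2 ← R2 + 18·R1.
R3 ← R3 + 13·R1.
R2 ← R2 / (-54/17).
R1 ← R1 − 14/17·R2.
R3 ← R3 − 267/17·R2.
R3 ← R3 / (127/6).
R1 ← R1 − 14/9·R3.
R2 ← R2 + 43/18·R3.
Reading off the reduced rows gives x1 = -1/3, x2 = -2, x3 = -13/5.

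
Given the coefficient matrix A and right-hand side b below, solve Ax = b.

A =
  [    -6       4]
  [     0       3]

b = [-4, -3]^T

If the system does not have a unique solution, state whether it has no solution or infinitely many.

Row-reduce the augmented matrix:
R1 ← R1 / (-6).
R2 ← R2 / (3).
R1 ← R1 + 2/3·R2.
Reading off the reduced rows gives x_1 = 0, x_2 = -1.

x_1 = 0, x_2 = -1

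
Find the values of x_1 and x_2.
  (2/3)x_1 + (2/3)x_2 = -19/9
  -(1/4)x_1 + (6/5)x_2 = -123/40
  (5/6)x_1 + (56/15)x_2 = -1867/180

x_1 = -1/2, x_2 = -8/3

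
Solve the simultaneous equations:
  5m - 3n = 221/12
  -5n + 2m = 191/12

Row-reduce the augmented matrix:
R1 ← R1 / (5).
R2 ← R2 − 2·R1.
R2 ← R2 / (-19/5).
R1 ← R1 + 3/5·R2.
Reading off the reduced rows gives m = 7/3, n = -9/4.

m = 7/3, n = -9/4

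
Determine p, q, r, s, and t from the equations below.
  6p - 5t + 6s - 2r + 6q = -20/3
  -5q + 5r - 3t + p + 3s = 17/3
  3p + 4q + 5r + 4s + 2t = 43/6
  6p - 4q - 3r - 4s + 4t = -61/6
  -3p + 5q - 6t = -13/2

p = -4/3, q = -1/2, r = 1/2, s = 2, t = 4/3

Row-reduce the augmented matrix:
R1 ← R1 / (6).
R2 ← R2 − 1·R1.
R3 ← R3 − 3·R1.
R4 ← R4 − 6·R1.
R5 ← R5 + 3·R1.
R2 ← R2 / (-6).
R1 ← R1 − 1·R2.
R3 ← R3 − 1·R2.
R4 ← R4 + 10·R2.
R5 ← R5 − 8·R2.
R3 ← R3 / (62/9).
R1 ← R1 − 5/9·R3.
R2 ← R2 + 8/9·R3.
R4 ← R4 + 89/9·R3.
R5 ← R5 − 55/9·R3.
R4 ← R4 / (-354/31).
R1 ← R1 − 38/31·R4.
R2 ← R2 + 5/31·R4.
R3 ← R3 − 6/31·R4.
R5 ← R5 − 139/31·R4.
R5 ← R5 / (-22021/2832).
R1 ← R1 − 82/177·R5.
R2 ← R2 − 1793/2832·R5.
R3 ← R3 − 54/59·R5.
R4 ← R4 + 4601/2832·R5.
Reading off the reduced rows gives p = -4/3, q = -1/2, r = 1/2, s = 2, t = 4/3.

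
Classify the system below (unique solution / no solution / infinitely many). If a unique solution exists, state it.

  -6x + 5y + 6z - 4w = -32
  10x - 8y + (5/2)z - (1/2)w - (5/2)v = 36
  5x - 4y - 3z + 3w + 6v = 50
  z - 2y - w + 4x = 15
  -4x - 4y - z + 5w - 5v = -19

Row-reduce:
R1 ← R1 / (-6).
R2 ← R2 − 10·R1.
R3 ← R3 − 5·R1.
R4 ← R4 − 4·R1.
R5 ← R5 + 4·R1.
R2 ← R2 / (1/3).
R1 ← R1 + 5/6·R2.
R3 ← R3 − 1/6·R2.
R4 ← R4 − 4/3·R2.
R5 ← R5 + 22/3·R2.
R3 ← R3 / (-17/4).
R1 ← R1 − 121/4·R3.
R2 ← R2 − 75/2·R3.
R4 ← R4 + 45·R3.
R5 ← R5 − 270·R3.
R4 ← R4 / (-160/17).
R1 ← R1 − 100/17·R4.
R2 ← R2 − 122/17·R4.
R3 ← R3 + 13/17·R4.
R5 ← R5 − 960/17·R4.
Row 5 reduces to 0 = -1, a contradiction. The system is inconsistent.

no solution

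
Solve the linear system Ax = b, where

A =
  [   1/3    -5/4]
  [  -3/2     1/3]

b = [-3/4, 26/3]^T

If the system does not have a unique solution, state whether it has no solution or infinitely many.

Row-reduce the augmented matrix:
R1 ← R1 / (1/3).
R2 ← R2 + 3/2·R1.
R2 ← R2 / (-127/24).
R1 ← R1 + 15/4·R2.
Reading off the reduced rows gives x_1 = -6, x_2 = -1.

x_1 = -6, x_2 = -1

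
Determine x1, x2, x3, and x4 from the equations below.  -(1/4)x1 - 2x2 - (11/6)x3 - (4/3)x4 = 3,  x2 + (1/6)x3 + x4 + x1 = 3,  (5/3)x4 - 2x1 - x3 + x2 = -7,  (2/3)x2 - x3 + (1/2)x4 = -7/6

Row-reduce the augmented matrix:
R1 ← R1 / (-1/4).
R2 ← R2 − 1·R1.
R3 ← R3 + 2·R1.
R2 ← R2 / (-7).
R1 ← R1 − 8·R2.
R3 ← R3 − 17·R2.
R4 ← R4 − 2/3·R2.
R3 ← R3 / (-157/42).
R1 ← R1 + 6/7·R3.
R2 ← R2 − 43/42·R3.
R4 ← R4 + 106/63·R3.
R4 ← R4 / (-685/942).
R1 ← R1 + 16/471·R4.
R2 ← R2 − 175/157·R4.
R3 ← R3 + 76/157·R4.
Reading off the reduced rows gives x1 = 4, x2 = -4, x3 = 0, x4 = 3.

x1 = 4, x2 = -4, x3 = 0, x4 = 3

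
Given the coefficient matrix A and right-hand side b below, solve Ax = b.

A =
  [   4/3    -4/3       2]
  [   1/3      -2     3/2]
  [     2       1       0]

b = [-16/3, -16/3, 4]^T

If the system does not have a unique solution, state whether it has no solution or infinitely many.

x_1 = 2, x_2 = 0, x_3 = -4

Row-reduce the augmented matrix:
R1 ← R1 / (4/3).
R2 ← R2 − 1/3·R1.
R3 ← R3 − 2·R1.
R2 ← R2 / (-5/3).
R1 ← R1 + 1·R2.
R3 ← R3 − 3·R2.
R3 ← R3 / (-6/5).
R1 ← R1 − 9/10·R3.
R2 ← R2 + 3/5·R3.
Reading off the reduced rows gives x_1 = 2, x_2 = 0, x_3 = -4.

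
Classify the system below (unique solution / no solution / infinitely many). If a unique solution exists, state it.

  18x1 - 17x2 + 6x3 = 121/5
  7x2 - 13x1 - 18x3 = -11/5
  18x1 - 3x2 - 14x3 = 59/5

x1 = 0, x2 = -8/5, x3 = -1/2

Row-reduce the augmented matrix:
R1 ← R1 / (18).
R2 ← R2 + 13·R1.
R3 ← R3 − 18·R1.
R2 ← R2 / (-95/18).
R1 ← R1 + 17/18·R2.
R3 ← R3 − 14·R2.
R3 ← R3 / (-5344/95).
R1 ← R1 − 264/95·R3.
R2 ← R2 − 246/95·R3.
Reading off the reduced rows gives x1 = 0, x2 = -8/5, x3 = -1/2.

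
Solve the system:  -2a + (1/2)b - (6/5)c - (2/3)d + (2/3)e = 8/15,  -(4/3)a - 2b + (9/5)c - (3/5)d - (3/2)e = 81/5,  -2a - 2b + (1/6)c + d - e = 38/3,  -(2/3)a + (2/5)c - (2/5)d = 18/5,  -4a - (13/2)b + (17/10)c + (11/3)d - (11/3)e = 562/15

infinitely many solutions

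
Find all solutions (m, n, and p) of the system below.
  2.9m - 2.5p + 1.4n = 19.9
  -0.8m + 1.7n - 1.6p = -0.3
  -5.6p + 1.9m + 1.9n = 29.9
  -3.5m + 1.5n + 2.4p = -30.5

Row-reduce the augmented matrix:
R1 ← R1 / (29/10).
R2 ← R2 + 4/5·R1.
R3 ← R3 − 19/10·R1.
R4 ← R4 + 7/2·R1.
R2 ← R2 / (121/58).
R1 ← R1 − 14/29·R2.
R3 ← R3 − 57/58·R2.
R4 ← R4 − 185/58·R2.
R3 ← R3 / (-3489/1210).
R1 ← R1 + 201/605·R3.
R2 ← R2 + 664/605·R3.
R4 ← R4 − 3489/1210·R3.
R4 reduces to 0 = 0, so the extra equation is consistent.
Reading off the reduced rows gives m = 4, n = -3, p = -5.

m = 4, n = -3, p = -5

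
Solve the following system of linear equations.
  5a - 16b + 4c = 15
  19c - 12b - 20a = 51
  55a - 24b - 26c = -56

Row-reduce:
R1 ← R1 / (5).
R2 ← R2 + 20·R1.
R3 ← R3 − 55·R1.
R2 ← R2 / (-76).
R1 ← R1 + 16/5·R2.
R3 ← R3 − 152·R2.
Row 3 reduces to 0 = 1, a contradiction. The system is inconsistent.

no solution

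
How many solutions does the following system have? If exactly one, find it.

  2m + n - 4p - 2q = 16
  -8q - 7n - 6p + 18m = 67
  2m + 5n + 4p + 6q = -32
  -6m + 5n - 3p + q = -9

Row-reduce:
R1 ← R1 / (2).
R2 ← R2 − 18·R1.
R3 ← R3 − 2·R1.
R4 ← R4 + 6·R1.
R2 ← R2 / (-16).
R1 ← R1 − 1/2·R2.
R3 ← R3 − 4·R2.
R4 ← R4 − 8·R2.
R3 ← R3 / (31/2).
R1 ← R1 + 17/16·R3.
R2 ← R2 + 15/8·R3.
Row 4 reduces to 0 = 1/2, a contradiction. The system is inconsistent.

no solution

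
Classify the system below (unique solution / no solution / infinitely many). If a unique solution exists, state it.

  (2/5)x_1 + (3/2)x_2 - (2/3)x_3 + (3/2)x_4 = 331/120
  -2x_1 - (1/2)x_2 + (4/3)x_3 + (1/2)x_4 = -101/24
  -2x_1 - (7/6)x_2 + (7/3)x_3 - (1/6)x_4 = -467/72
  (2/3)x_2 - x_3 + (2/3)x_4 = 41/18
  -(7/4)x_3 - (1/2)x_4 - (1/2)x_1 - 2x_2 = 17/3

x_1 = 2, x_2 = -9/4, x_3 = -2, x_4 = 8/3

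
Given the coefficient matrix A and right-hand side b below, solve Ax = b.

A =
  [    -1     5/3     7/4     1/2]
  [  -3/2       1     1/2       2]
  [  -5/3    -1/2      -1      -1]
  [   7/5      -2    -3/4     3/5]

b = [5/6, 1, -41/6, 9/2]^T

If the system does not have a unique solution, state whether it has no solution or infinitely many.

Row-reduce the augmented matrix:
R1 ← R1 / (-1).
R2 ← R2 + 3/2·R1.
R3 ← R3 + 5/3·R1.
R4 ← R4 − 7/5·R1.
R2 ← R2 / (-3/2).
R1 ← R1 + 5/3·R2.
R3 ← R3 + 59/18·R2.
R4 ← R4 − 1/3·R2.
R3 ← R3 / (157/216).
R1 ← R1 − 11/18·R3.
R2 ← R2 − 17/12·R3.
R4 ← R4 − 221/180·R3.
R4 ← R4 / (14583/1570).
R1 ← R1 − 306/157·R4.
R2 ← R2 − 1266/157·R4.
R3 ← R3 + 986/157·R4.
Reading off the reduced rows gives x_1 = 2, x_2 = -1, x_3 = 2, x_4 = 2.

x_1 = 2, x_2 = -1, x_3 = 2, x_4 = 2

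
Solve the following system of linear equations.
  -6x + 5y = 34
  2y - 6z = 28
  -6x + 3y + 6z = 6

infinitely many solutions

Row-reduce:
R1 ← R1 / (-6).
R3 ← R3 + 6·R1.
R2 ← R2 / (2).
R1 ← R1 + 5/6·R2.
R3 ← R3 + 2·R2.
Rank is 2 with 3 unknowns, leaving z free.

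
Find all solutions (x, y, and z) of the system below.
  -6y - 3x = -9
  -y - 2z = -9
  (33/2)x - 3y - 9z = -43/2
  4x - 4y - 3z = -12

no solution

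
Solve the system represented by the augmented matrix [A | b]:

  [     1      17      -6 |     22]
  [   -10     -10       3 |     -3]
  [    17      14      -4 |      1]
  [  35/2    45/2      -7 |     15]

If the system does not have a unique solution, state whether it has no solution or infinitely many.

Row-reduce:
R2 ← R2 + 10·R1.
R3 ← R3 − 17·R1.
R4 ← R4 − 35/2·R1.
R2 ← R2 / (160).
R1 ← R1 − 17·R2.
R3 ← R3 + 275·R2.
R4 ← R4 + 275·R2.
R3 ← R3 / (1/32).
R1 ← R1 − 9/160·R3.
R2 ← R2 + 57/160·R3.
R4 ← R4 − 1/32·R3.
Row 4 reduces to 0 = 3, a contradiction. The system is inconsistent.

no solution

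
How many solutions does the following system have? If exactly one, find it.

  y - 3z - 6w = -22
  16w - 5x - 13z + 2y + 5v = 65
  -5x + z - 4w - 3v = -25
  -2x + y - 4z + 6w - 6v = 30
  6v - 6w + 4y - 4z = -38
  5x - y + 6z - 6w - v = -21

Row-reduce:
Swap R1 and R2.
R1 ← R1 / (-5).
R3 ← R3 + 5·R1.
R4 ← R4 + 2·R1.
R6 ← R6 − 5·R1.
R1 ← R1 + 2/5·R2.
R3 ← R3 + 2·R2.
R4 ← R4 − 1/5·R2.
R5 ← R5 − 4·R2.
R6 ← R6 − 1·R2.
R3 ← R3 / (8).
R1 ← R1 − 7/5·R3.
R2 ← R2 + 3·R3.
R4 ← R4 − 9/5·R3.
R5 ← R5 − 8·R3.
R6 ← R6 + 4·R3.
R4 ← R4 / (8).
R2 ← R2 + 18·R4.
R3 ← R3 + 4·R4.
R5 ← R5 − 50·R4.
R5 ← R5 / (211/4).
R1 ← R1 − 2/5·R5.
R2 ← R2 + 339/20·R5.
R3 ← R3 + 41/10·R5.
R4 ← R4 + 31/40·R5.
Row 6 reduces to 0 = -1, a contradiction. The system is inconsistent.

no solution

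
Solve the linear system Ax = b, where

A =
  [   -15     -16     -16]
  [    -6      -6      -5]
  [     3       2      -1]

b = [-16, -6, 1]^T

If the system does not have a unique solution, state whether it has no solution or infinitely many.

Row-reduce:
R1 ← R1 / (-15).
R2 ← R2 + 6·R1.
R3 ← R3 − 3·R1.
R2 ← R2 / (2/5).
R1 ← R1 − 16/15·R2.
R3 ← R3 + 6/5·R2.
Row 3 reduces to 0 = -1, a contradiction. The system is inconsistent.

no solution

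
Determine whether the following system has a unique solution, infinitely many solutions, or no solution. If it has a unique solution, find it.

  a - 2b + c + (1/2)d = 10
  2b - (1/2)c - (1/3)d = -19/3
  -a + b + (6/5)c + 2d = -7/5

infinitely many solutions

Row-reduce:
R3 ← R3 + 1·R1.
R2 ← R2 / (2).
R1 ← R1 + 2·R2.
R3 ← R3 + 1·R2.
R3 ← R3 / (39/20).
R1 ← R1 − 1/2·R3.
R2 ← R2 + 1/4·R3.
Rank is 3 with 4 unknowns, leaving d free.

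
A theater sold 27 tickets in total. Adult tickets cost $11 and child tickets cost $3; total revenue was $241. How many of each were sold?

Let a = adult tickets, c = child tickets.
  a + c = 27
  11a + 3c = 241
Row-reduce the augmented matrix:
R2 ← R2 − 11·R1.
R2 ← R2 / (-8).
R1 ← R1 − 1·R2.
Reading off the reduced rows gives a = 20, c = 7.

adult tickets: 20, child tickets: 7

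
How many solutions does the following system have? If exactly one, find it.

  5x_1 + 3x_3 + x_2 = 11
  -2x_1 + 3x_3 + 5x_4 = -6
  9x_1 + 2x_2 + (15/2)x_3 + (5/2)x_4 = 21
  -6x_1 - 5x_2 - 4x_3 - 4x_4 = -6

no solution

Row-reduce:
R1 ← R1 / (5).
R2 ← R2 + 2·R1.
R3 ← R3 − 9·R1.
R4 ← R4 + 6·R1.
R2 ← R2 / (2/5).
R1 ← R1 − 1/5·R2.
R3 ← R3 − 1/5·R2.
R4 ← R4 + 19/5·R2.
Swap R3 and R4.
R3 ← R3 / (79/2).
R1 ← R1 + 3/2·R3.
R2 ← R2 − 21/2·R3.
Row 4 reduces to 0 = 2, a contradiction. The system is inconsistent.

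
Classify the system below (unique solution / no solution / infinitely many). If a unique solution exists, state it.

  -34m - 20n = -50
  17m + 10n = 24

no solution

Row-reduce:
R1 ← R1 / (-34).
R2 ← R2 − 17·R1.
Row 2 reduces to 0 = -1, a contradiction. The system is inconsistent.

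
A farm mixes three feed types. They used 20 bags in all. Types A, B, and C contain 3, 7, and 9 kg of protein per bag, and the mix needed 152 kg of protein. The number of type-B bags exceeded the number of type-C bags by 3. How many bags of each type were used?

type-A bags: 1, type-B bags: 11, type-C bags: 8

Let a = type-A bags, b = type-B bags, c = type-C bags.
  a + b + c = 20
  3a + 7b + 9c = 152
  b - c = 3
Row-reduce the augmented matrix:
R2 ← R2 − 3·R1.
R2 ← R2 / (4).
R1 ← R1 − 1·R2.
R3 ← R3 − 1·R2.
R3 ← R3 / (-5/2).
R1 ← R1 + 1/2·R3.
R2 ← R2 − 3/2·R3.
Reading off the reduced rows gives a = 1, b = 11, c = 8.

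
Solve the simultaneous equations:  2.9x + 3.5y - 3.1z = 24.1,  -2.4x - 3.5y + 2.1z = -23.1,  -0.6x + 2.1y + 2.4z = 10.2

x = 0, y = 6, z = -1

Row-reduce the augmented matrix:
R1 ← R1 / (29/10).
R2 ← R2 + 12/5·R1.
R3 ← R3 + 3/5·R1.
R2 ← R2 / (-35/58).
R1 ← R1 − 35/29·R2.
R3 ← R3 − 819/290·R2.
R3 ← R3 / (-21/50).
R1 ← R1 + 2·R3.
R2 ← R2 − 27/35·R3.
Reading off the reduced rows gives x = 0, y = 6, z = -1.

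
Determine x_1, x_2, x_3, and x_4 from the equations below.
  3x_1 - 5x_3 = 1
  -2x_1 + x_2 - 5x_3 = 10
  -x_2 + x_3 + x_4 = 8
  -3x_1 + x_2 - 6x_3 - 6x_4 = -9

x_1 = -3, x_2 = -6, x_3 = -2, x_4 = 4

Row-reduce the augmented matrix:
R1 ← R1 / (3).
R2 ← R2 + 2·R1.
R4 ← R4 + 3·R1.
R3 ← R3 + 1·R2.
R4 ← R4 − 1·R2.
R3 ← R3 / (-22/3).
R1 ← R1 + 5/3·R3.
R2 ← R2 + 25/3·R3.
R4 ← R4 + 8/3·R3.
R4 ← R4 / (-70/11).
R1 ← R1 + 5/22·R4.
R2 ← R2 + 25/22·R4.
R3 ← R3 + 3/22·R4.
Reading off the reduced rows gives x_1 = -3, x_2 = -6, x_3 = -2, x_4 = 4.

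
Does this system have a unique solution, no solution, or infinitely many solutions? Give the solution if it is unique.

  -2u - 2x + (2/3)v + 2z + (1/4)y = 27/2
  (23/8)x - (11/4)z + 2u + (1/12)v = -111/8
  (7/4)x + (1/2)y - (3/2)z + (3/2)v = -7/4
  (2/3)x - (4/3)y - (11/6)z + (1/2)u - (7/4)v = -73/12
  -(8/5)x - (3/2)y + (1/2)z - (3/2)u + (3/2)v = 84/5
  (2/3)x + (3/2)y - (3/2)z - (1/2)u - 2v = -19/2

no solution

Row-reduce:
R1 ← R1 / (-2).
R2 ← R2 − 23/8·R1.
R3 ← R3 − 7/4·R1.
R4 ← R4 − 2/3·R1.
R5 ← R5 + 8/5·R1.
R6 ← R6 − 2/3·R1.
R2 ← R2 / (23/64).
R1 ← R1 + 1/8·R2.
R3 ← R3 − 23/32·R2.
R4 ← R4 + 5/4·R2.
R5 ← R5 + 17/10·R2.
R6 ← R6 − 19/12·R2.
Swap R3 and R4.
R3 ← R3 / (-101/138).
R1 ← R1 + 22/23·R3.
R2 ← R2 − 8/23·R3.
R5 ← R5 + 117/230·R3.
R6 ← R6 + 191/138·R3.
Swap R4 and R5.
R4 ← R4 / (-913/505).
R1 ← R1 − 494/101·R4.
R2 ← R2 + 400/101·R4.
R3 ← R3 − 443/101·R4.
R6 ← R6 − 2654/303·R4.
Swap R5 and R6.
R5 ← R5 / (40795/3652).
R1 ← R1 − 16975/1826·R5.
R2 ← R2 + 5320/913·R5.
R3 ← R3 − 28863/3652·R5.
R4 ← R4 + 26893/10956·R5.
Row 6 reduces to 0 = -1, a contradiction. The system is inconsistent.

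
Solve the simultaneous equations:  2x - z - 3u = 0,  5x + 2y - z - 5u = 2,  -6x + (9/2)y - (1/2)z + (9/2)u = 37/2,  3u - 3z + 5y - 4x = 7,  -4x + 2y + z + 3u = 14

no solution

Row-reduce:
R1 ← R1 / (2).
R2 ← R2 − 5·R1.
R3 ← R3 + 6·R1.
R4 ← R4 + 4·R1.
R5 ← R5 + 4·R1.
R2 ← R2 / (2).
R3 ← R3 − 9/2·R2.
R4 ← R4 − 5·R2.
R5 ← R5 − 2·R2.
R3 ← R3 / (-55/8).
R1 ← R1 + 1/2·R3.
R2 ← R2 − 3/4·R3.
R4 ← R4 + 35/4·R3.
R5 ← R5 + 5/2·R3.
R4 ← R4 / (40/11).
R1 ← R1 + 42/55·R4.
R2 ← R2 − 8/55·R4.
R3 ← R3 − 81/55·R4.
R5 ← R5 + 20/11·R4.
Row 5 reduces to 0 = -1, a contradiction. The system is inconsistent.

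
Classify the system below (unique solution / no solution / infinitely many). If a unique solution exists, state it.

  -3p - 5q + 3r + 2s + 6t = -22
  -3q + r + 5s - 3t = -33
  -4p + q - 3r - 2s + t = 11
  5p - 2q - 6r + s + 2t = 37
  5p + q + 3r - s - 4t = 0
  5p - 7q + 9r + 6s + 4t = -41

no solution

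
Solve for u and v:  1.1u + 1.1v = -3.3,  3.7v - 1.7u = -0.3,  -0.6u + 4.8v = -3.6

Row-reduce the augmented matrix:
R1 ← R1 / (11/10).
R2 ← R2 + 17/10·R1.
R3 ← R3 + 3/5·R1.
R2 ← R2 / (27/5).
R1 ← R1 − 1·R2.
R3 ← R3 − 27/5·R2.
R3 reduces to 0 = 0, so the extra equation is consistent.
Reading off the reduced rows gives u = -2, v = -1.

u = -2, v = -1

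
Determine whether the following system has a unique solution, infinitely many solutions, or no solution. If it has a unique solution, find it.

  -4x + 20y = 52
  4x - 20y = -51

no solution

Row-reduce:
R1 ← R1 / (-4).
R2 ← R2 − 4·R1.
Row 2 reduces to 0 = 1, a contradiction. The system is inconsistent.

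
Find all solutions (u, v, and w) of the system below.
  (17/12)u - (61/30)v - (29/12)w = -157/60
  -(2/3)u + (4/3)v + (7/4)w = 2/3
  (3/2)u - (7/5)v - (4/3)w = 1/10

no solution

Row-reduce:
R1 ← R1 / (17/12).
R2 ← R2 + 2/3·R1.
R3 ← R3 − 3/2·R1.
R2 ← R2 / (32/85).
R1 ← R1 + 122/85·R2.
R3 ← R3 − 64/85·R2.
Row 3 reduces to 0 = 4, a contradiction. The system is inconsistent.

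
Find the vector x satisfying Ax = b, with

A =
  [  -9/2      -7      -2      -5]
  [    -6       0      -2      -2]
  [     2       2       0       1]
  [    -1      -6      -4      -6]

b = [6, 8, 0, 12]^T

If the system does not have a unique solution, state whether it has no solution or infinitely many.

Row-reduce:
R1 ← R1 / (-9/2).
R2 ← R2 + 6·R1.
R3 ← R3 − 2·R1.
R4 ← R4 + 1·R1.
R2 ← R2 / (28/3).
R1 ← R1 − 14/9·R2.
R3 ← R3 + 10/9·R2.
R4 ← R4 + 40/9·R2.
R3 ← R3 / (-17/21).
R1 ← R1 − 1/3·R3.
R2 ← R2 − 1/14·R3.
R4 ← R4 + 68/21·R3.
Rank is 3 with 4 unknowns, leaving x_4 free.

infinitely many solutions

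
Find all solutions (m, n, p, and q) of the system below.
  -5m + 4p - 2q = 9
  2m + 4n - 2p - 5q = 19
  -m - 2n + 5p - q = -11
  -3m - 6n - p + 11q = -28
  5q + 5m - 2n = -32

no solution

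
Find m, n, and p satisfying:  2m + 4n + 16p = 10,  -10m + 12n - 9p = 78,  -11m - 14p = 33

m = -3, n = 4, p = 0

Row-reduce the augmented matrix:
R1 ← R1 / (2).
R2 ← R2 + 10·R1.
R3 ← R3 + 11·R1.
R2 ← R2 / (32).
R1 ← R1 − 2·R2.
R3 ← R3 − 22·R2.
R3 ← R3 / (403/16).
R1 ← R1 − 57/16·R3.
R2 ← R2 − 71/32·R3.
Reading off the reduced rows gives m = -3, n = 4, p = 0.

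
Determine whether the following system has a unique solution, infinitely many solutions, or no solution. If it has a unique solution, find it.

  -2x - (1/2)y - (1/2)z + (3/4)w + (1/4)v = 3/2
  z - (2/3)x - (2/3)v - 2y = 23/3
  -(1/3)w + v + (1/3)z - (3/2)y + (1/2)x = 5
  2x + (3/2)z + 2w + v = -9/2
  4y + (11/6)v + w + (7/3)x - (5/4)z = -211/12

infinitely many solutions

Row-reduce:
R1 ← R1 / (-2).
R2 ← R2 + 2/3·R1.
R3 ← R3 − 1/2·R1.
R4 ← R4 − 2·R1.
R5 ← R5 − 7/3·R1.
R2 ← R2 / (-11/6).
R1 ← R1 − 1/4·R2.
R3 ← R3 + 13/8·R2.
R4 ← R4 + 1/2·R2.
R5 ← R5 − 41/12·R2.
R3 ← R3 / (-109/132).
R1 ← R1 − 9/22·R3.
R2 ← R2 + 7/11·R3.
R4 ← R4 − 15/22·R3.
R5 ← R5 − 15/44·R3.
R4 ← R4 / (314/109).
R1 ← R1 + 81/218·R4.
R2 ← R2 − 17/218·R4.
R3 ← R3 + 10/109·R4.
R5 ← R5 − 157/109·R4.
Rank is 4 with 5 unknowns, leaving v free.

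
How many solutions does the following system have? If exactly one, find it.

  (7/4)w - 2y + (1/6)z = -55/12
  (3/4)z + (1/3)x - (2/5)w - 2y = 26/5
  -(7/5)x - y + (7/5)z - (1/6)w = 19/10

infinitely many solutions

Row-reduce:
Swap R1 and R2.
R1 ← R1 / (1/3).
R3 ← R3 + 7/5·R1.
R2 ← R2 / (-2).
R1 ← R1 + 6·R2.
R3 ← R3 + 47/5·R2.
R3 ← R3 / (113/30).
R1 ← R1 − 7/4·R3.
R2 ← R2 + 1/12·R3.
Rank is 3 with 4 unknowns, leaving w free.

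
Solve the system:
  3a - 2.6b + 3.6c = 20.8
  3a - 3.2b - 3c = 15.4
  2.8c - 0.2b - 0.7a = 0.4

Row-reduce the augmented matrix:
R1 ← R1 / (3).
R2 ← R2 − 3·R1.
R3 ← R3 + 7/10·R1.
R2 ← R2 / (-3/5).
R1 ← R1 + 13/15·R2.
R3 ← R3 + 121/150·R2.
R3 ← R3 / (1877/150).
R1 ← R1 − 161/15·R3.
R2 ← R2 − 11·R3.
Reading off the reduced rows gives a = 4, b = -2, c = 1.

a = 4, b = -2, c = 1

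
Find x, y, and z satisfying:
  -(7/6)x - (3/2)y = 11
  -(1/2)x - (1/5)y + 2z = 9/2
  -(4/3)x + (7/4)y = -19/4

Row-reduce the augmented matrix:
R1 ← R1 / (-7/6).
R2 ← R2 + 1/2·R1.
R3 ← R3 + 4/3·R1.
R2 ← R2 / (31/70).
R1 ← R1 − 9/7·R2.
R3 ← R3 − 97/28·R2.
R3 ← R3 / (-485/31).
R1 ← R1 + 180/31·R3.
R2 ← R2 − 140/31·R3.
Reading off the reduced rows gives x = -3, y = -5, z = 1.

x = -3, y = -5, z = 1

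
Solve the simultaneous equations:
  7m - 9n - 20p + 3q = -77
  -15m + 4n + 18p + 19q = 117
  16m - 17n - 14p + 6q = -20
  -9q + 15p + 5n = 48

m = 2, n = 0, p = 5, q = 3

Row-reduce the augmented matrix:
R1 ← R1 / (7).
R2 ← R2 + 15·R1.
R3 ← R3 − 16·R1.
R2 ← R2 / (-107/7).
R1 ← R1 + 9/7·R2.
R3 ← R3 − 25/7·R2.
R4 ← R4 − 5·R2.
R3 ← R3 / (2772/107).
R1 ← R1 + 82/107·R3.
R2 ← R2 − 174/107·R3.
R4 ← R4 − 735/107·R3.
R4 ← R4 / (-67/33).
R1 ← R1 + 1081/693·R4.
R2 ← R2 + 458/231·R4.
R3 ← R3 − 136/693·R4.
Reading off the reduced rows gives m = 2, n = 0, p = 5, q = 3.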